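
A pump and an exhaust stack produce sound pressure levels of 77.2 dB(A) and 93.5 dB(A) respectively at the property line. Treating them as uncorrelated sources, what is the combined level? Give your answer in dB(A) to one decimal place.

93.6 dB(A)

Incoherent sources combine by intensity addition: L_total = 10·log₁₀(Σ 10^(L_i/10)).
Σ 10^(L/10) = 10^(77.2/10) + 10^(93.5/10) = 2.291e+09.
L_total = 10·log₁₀(2.291e+09) = 93.60 dB(A).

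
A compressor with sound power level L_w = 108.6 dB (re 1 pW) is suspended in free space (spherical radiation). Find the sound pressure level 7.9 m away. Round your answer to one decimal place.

L_p = L_w − 10·log₁₀(4π·r²) with r = 7.9 m.
4π·r² = 784.3 m², 10·log₁₀ of that is 28.945 dB.
L_p = 108.6 − 28.945 = 79.66 dB.

79.7 dB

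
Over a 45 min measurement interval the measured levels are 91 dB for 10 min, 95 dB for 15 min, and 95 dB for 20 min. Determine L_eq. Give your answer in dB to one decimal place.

94.4 dB

L_eq = 10·log₁₀[(1/T)·Σ tᵢ·10^(Lᵢ/10)] with T = 45 min.
Σ tᵢ·10^(Lᵢ/10) = 10·10^(91/10) + 15·10^(95/10) + 20·10^(95/10) = 1.233e+11.
L_eq = 10·log₁₀(1.233e+11/45) = 94.38 dB.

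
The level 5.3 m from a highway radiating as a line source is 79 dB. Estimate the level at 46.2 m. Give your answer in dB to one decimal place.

69.6 dB

For a line source, L₂ = L₁ − 10·log₁₀(r₂/r₁).
L₂ = 79 − 10·log₁₀(46.2/5.3) = 79 − 9.404 = 69.60 dB.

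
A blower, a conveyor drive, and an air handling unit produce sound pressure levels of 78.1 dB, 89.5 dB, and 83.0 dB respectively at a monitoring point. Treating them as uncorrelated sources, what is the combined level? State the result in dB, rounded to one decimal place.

90.6 dB

For uncorrelated sources the intensities add, so convert each level to linear form, sum, and take 10·log₁₀ of the total.
Σ 10^(L/10) = 10^(78.1/10) + 10^(89.5/10) + 10^(83.0/10) = 1.155e+09.
L_total = 10·log₁₀(1.155e+09) = 90.63 dB.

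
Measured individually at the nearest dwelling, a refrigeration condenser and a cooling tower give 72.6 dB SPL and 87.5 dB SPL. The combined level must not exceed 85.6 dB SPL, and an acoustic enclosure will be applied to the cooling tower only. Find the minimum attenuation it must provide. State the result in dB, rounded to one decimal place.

Everything except the cooling tower sums to 10^(72.6/10) = 1.820e+07 in linear terms, 72.60 dB SPL.
To meet 85.6 dB SPL overall, the treated cooling tower may contribute at most 10^(85.6/10) − 1.820e+07 = 3.449e+08, i.e. 85.38 dB SPL.
So the cooling tower must be reduced from 87.5 to 85.38 dB SPL: IL = 2.12 dB.

2.1 dB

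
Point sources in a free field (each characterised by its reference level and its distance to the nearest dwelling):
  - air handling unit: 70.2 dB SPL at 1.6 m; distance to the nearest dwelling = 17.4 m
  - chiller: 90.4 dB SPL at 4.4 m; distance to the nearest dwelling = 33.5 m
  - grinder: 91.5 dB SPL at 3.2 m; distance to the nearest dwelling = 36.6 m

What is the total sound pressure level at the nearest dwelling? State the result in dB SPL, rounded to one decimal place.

74.7 dB SPL

Propagate each source to the receiver with L = L_ref − 20·log₁₀(r/r_ref), then add intensities.
air handling unit: 70.2 − 20·log₁₀(17.4/1.6) = 70.2 − 20.73 = 49.47 dB SPL.
chiller: 90.4 − 20·log₁₀(33.5/4.4) = 90.4 − 17.63 = 72.77 dB SPL.
grinder: 91.5 − 20·log₁₀(36.6/3.2) = 91.5 − 21.17 = 70.33 dB SPL.
Σ 10^(L/10) = 2.980e+07 → L_total = 10·log₁₀(2.980e+07) = 74.74 dB SPL.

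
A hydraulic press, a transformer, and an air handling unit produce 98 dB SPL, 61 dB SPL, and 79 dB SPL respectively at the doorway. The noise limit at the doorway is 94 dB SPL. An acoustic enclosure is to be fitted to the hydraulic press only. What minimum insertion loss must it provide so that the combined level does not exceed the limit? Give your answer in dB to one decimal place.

The untreated sources together contribute 10^(61/10) + 10^(79/10) = 8.069e+07, i.e. 79.07 dB SPL.
The limit corresponds to 10^(94/10) = 2.512e+09; subtracting the fixed part leaves 2.431e+09 for the hydraulic press, i.e. 93.86 dB SPL.
So the hydraulic press must be reduced from 98 to 93.86 dB SPL: IL = 4.14 dB.

4.1 dB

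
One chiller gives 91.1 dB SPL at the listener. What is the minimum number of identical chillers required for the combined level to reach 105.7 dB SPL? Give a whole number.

The shortfall is 105.7 − 91.1 = 14.6 dB, and N units add 10·log₁₀ N, so need 10·log₁₀ N ≥ 14.6.
N ≥ 10^(14.6/10) = 28.840, so N = 29.

29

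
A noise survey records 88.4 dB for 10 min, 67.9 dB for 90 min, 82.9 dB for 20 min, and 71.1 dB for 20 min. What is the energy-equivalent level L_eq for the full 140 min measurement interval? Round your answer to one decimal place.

The energy average is taken in the linear domain: L_eq = 10·log₁₀[(Σ tᵢ·10^(Lᵢ/10))/T], T = 140 min.
Σ tᵢ·10^(Lᵢ/10) = 10·10^(88.4/10) + 90·10^(67.9/10) + 20·10^(82.9/10) + 20·10^(71.1/10) = 1.163e+10.
L_eq = 10·log₁₀(1.163e+10/140) = 79.19 dB.

79.2 dB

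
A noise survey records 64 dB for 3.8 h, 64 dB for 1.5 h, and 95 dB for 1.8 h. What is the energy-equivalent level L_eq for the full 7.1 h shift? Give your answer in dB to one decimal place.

The energy average is taken in the linear domain: L_eq = 10·log₁₀[(Σ tᵢ·10^(Lᵢ/10))/T], T = 7.1 h.
Σ tᵢ·10^(Lᵢ/10) = 3.8·10^(64/10) + 1.5·10^(64/10) + 1.8·10^(95/10) = 5.705e+09.
L_eq = 10·log₁₀(5.705e+09/7.1) = 89.05 dB.

89.1 dB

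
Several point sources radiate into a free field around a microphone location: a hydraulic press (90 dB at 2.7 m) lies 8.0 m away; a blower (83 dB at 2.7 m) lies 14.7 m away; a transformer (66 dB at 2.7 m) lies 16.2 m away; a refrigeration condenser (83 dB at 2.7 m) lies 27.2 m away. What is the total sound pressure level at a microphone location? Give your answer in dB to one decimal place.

Propagate each source to the receiver with L = L_ref − 20·log₁₀(r/r_ref), then add intensities.
hydraulic press: 90 − 20·log₁₀(8.0/2.7) = 90 − 9.43 = 80.57 dB.
blower: 83 − 20·log₁₀(14.7/2.7) = 83 − 14.72 = 68.28 dB.
transformer: 66 − 20·log₁₀(16.2/2.7) = 66 − 15.56 = 50.44 dB.
refrigeration condenser: 83 − 20·log₁₀(27.2/2.7) = 83 − 20.06 = 62.94 dB.
Σ 10^(L/10) = 1.227e+08 → L_total = 10·log₁₀(1.227e+08) = 80.89 dB.

80.9 dB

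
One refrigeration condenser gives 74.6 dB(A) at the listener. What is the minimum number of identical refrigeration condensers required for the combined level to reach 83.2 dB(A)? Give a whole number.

The shortfall is 83.2 − 74.6 = 8.6 dB, and N units add 10·log₁₀ N, so need 10·log₁₀ N ≥ 8.6.
N ≥ 10^(8.6/10) = 7.244, so N = 8.

8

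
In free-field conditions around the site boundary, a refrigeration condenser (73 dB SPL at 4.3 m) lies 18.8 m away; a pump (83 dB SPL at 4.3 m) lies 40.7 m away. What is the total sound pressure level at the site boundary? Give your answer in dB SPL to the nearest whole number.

First find each source's level at the receiver (point-source: −20·log₁₀(r/r_ref)), then combine on an intensity basis.
refrigeration condenser: 73 − 20·log₁₀(18.8/4.3) = 73 − 12.81 = 60.19 dB SPL.
pump: 83 − 20·log₁₀(40.7/4.3) = 83 − 19.52 = 63.48 dB SPL.
Σ 10^(L/10) = 3.271e+06 → L_total = 10·log₁₀(3.271e+06) = 65.15 dB SPL.

65 dB SPL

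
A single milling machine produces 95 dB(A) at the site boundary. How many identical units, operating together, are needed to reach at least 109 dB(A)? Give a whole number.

Need L₁ + 10·log₁₀ N ≥ 109, i.e. log₁₀ N ≥ 1.40.
N ≥ 10^(14.0/10) = 25.119, so N = 26.

26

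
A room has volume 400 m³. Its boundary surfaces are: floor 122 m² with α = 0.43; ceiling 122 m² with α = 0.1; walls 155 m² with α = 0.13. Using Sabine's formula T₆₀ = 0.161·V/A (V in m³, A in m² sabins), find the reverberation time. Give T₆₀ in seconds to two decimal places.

A = Σ Sᵢαᵢ = 122·0.43 + 122·0.1 + 155·0.13 = 84.81 m².
T₆₀ = 0.161·V/A = 0.161·400/84.81 = 0.759 s.

0.76 s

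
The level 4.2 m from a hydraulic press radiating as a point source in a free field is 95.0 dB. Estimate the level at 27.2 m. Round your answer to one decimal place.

For a point source, L₂ = L₁ − 20·log₁₀(r₂/r₁).
L₂ = 95.0 − 20·log₁₀(27.2/4.2) = 95.0 − 16.226 = 78.77 dB.

78.8 dB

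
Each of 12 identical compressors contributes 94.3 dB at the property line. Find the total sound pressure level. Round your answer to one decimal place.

With 12 equal, uncorrelated contributions the intensity is 12× that of one unit, giving a rise of 10·log₁₀ 12.
L_total = 94.3 + 10·log₁₀(12) = 94.3 + 10.792 = 105.09 dB.

105.1 dB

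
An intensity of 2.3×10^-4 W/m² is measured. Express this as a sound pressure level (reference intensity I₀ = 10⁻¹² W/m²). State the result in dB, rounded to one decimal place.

Dividing by I₀ shifts the exponent by 12: I/I₀ = 2.3×10^8.
L = 10·(0.3617 + 8) = 83.62 dB.

83.6 dB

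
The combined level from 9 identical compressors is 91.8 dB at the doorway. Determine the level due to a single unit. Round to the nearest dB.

9 equal contributions raise the level by 10·log₁₀ 9 = 9.542 dB, so each unit alone gives 91.8 − 9.542.

82 dB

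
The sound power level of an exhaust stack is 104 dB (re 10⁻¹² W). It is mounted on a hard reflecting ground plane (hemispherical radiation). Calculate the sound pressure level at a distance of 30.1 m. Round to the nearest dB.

66 dB

The power spreads over a hemisphere of area 2π·r², so L_p = L_w − 10·log₁₀(2π·r²).
2π·r² = 5693 m², 10·log₁₀ of that is 37.553 dB.
L_p = 104 − 37.553 = 66.45 dB.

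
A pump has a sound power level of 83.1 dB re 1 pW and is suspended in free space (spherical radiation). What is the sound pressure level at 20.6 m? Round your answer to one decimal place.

The power spreads over a sphere of area 4π·r², so L_p = L_w − 10·log₁₀(4π·r²).
4π·r² = 5333 m², 10·log₁₀ of that is 37.269 dB.
L_p = 83.1 − 37.269 = 45.83 dB.

45.8 dB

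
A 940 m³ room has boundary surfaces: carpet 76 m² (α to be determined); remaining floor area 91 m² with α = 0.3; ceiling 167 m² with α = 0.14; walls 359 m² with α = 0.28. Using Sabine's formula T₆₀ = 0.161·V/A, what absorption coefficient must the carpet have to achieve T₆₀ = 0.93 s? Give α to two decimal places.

0.15

A = 0.161·V/T₆₀ = 0.161·940/0.93 = 162.73 m² sabins.
Absorption from the other surfaces = 91·0.3 + 167·0.14 + 359·0.28 = 151.20 m², so the carpet must supply 11.53 m² over 76 m².
α = 11.53/76 = 0.152.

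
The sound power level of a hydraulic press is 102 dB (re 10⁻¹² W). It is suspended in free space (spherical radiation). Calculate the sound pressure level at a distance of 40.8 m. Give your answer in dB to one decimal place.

The power spreads over a sphere of area 4π·r², so L_p = L_w − 10·log₁₀(4π·r²).
4π·r² = 2.092e+04 m², 10·log₁₀ of that is 43.205 dB.
L_p = 102 − 43.205 = 58.79 dB.

58.8 dB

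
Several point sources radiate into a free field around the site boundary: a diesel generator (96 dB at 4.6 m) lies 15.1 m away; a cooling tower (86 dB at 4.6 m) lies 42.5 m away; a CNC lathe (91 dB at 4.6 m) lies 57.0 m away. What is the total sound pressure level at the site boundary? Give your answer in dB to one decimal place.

Apply inverse-square spreading to bring every level to the receiver, then sum 10^(L/10).
diesel generator: 96 − 20·log₁₀(15.1/4.6) = 96 − 10.32 = 85.68 dB.
cooling tower: 86 − 20·log₁₀(42.5/4.6) = 86 − 19.31 = 66.69 dB.
CNC lathe: 91 − 20·log₁₀(57.0/4.6) = 91 − 21.86 = 69.14 dB.
Σ 10^(L/10) = 3.823e+08 → L_total = 10·log₁₀(3.823e+08) = 85.82 dB.

85.8 dB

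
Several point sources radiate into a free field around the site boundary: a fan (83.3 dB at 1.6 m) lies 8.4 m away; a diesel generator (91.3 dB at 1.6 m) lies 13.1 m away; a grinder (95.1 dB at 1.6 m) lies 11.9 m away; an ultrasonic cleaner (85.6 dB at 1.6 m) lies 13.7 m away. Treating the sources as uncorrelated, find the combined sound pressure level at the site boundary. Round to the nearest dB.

80 dB

Apply inverse-square spreading to bring every level to the receiver, then sum 10^(L/10).
fan: 83.3 − 20·log₁₀(8.4/1.6) = 83.3 − 14.40 = 68.90 dB.
diesel generator: 91.3 − 20·log₁₀(13.1/1.6) = 91.3 − 18.26 = 73.04 dB.
grinder: 95.1 − 20·log₁₀(11.9/1.6) = 95.1 − 17.43 = 77.67 dB.
ultrasonic cleaner: 85.6 − 20·log₁₀(13.7/1.6) = 85.6 − 18.65 = 66.95 dB.
Σ 10^(L/10) = 9.133e+07 → L_total = 10·log₁₀(9.133e+07) = 79.61 dB.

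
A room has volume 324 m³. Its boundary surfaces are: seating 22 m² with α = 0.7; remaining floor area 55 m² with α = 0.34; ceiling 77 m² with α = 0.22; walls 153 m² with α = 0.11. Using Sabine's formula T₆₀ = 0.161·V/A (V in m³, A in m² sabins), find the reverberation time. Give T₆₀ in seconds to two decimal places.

0.77 s

Total absorption A = 22·0.7 + 55·0.34 + 77·0.22 + 153·0.11 = 67.87 m² sabins.
T₆₀ = 0.161 × 324 / 67.87 = 0.769 s.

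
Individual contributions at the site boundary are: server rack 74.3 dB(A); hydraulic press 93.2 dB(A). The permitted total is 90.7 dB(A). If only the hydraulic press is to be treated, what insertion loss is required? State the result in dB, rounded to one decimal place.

Fixed contribution from the other source: Σ 10^(L/10) = 10^(74.3/10) = 2.692e+07 (74.30 dB(A)).
To meet 90.7 dB(A) overall, the treated hydraulic press may contribute at most 10^(90.7/10) − 2.692e+07 = 1.148e+09, i.e. 90.60 dB(A).
So the hydraulic press must be reduced from 93.2 to 90.60 dB(A): IL = 2.60 dB.

2.6 dB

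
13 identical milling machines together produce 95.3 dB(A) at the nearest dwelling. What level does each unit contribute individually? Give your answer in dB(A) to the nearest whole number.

Dividing the total intensity by 13 lowers the level by 10·log₁₀ 13 = 11.139 dB: L₁ = 95.3 − 11.139.

84 dB(A)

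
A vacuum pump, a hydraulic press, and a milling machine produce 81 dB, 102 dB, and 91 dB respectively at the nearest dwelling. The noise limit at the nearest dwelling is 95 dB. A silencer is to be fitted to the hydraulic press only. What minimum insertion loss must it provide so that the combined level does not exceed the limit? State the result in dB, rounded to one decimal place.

9.5 dB

The untreated sources together contribute 10^(81/10) + 10^(91/10) = 1.385e+09, i.e. 91.41 dB.
The limit corresponds to 10^(95/10) = 3.162e+09; subtracting the fixed part leaves 1.777e+09 for the hydraulic press, i.e. 92.50 dB.
So the hydraulic press must be reduced from 102 to 92.50 dB: IL = 9.50 dB.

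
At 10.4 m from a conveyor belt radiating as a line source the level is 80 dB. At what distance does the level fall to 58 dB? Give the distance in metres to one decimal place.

The 22.0 dB drop corresponds to a distance ratio of 10^(22.0/10) for a line source.
r₂ = 10.4·10^((80−58)/10) = 10.4·10^(22.0/10) = 1648.29 m.

1648.3 m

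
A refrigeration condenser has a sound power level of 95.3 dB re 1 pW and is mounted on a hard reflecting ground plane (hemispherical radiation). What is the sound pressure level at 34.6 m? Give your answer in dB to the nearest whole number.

57 dB

L_p = L_w − 10·log₁₀(2π·r²) with r = 34.6 m.
2π·r² = 7522 m², 10·log₁₀ of that is 38.763 dB.
L_p = 95.3 − 38.763 = 56.54 dB.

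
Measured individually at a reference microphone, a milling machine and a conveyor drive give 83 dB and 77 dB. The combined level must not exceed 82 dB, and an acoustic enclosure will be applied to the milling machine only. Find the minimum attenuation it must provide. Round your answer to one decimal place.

2.7 dB

Fixed contribution from the other source: Σ 10^(L/10) = 10^(77/10) = 5.012e+07 (77.00 dB).
The limit corresponds to 10^(82/10) = 1.585e+08; subtracting the fixed part leaves 1.084e+08 for the milling machine, i.e. 80.35 dB.
So the milling machine must be reduced from 83 to 80.35 dB: IL = 2.65 dB.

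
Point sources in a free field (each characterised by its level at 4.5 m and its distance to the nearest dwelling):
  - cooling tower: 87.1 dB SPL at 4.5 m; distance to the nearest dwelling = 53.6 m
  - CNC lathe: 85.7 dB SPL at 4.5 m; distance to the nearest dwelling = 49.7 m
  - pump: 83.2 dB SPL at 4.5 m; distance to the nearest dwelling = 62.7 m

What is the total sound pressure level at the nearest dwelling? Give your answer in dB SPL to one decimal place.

First find each source's level at the receiver (point-source: −20·log₁₀(r/r_ref)), then combine on an intensity basis.
cooling tower: 87.1 − 20·log₁₀(53.6/4.5) = 87.1 − 21.52 = 65.58 dB SPL.
CNC lathe: 85.7 − 20·log₁₀(49.7/4.5) = 85.7 − 20.86 = 64.84 dB SPL.
pump: 83.2 − 20·log₁₀(62.7/4.5) = 83.2 − 22.88 = 60.32 dB SPL.
Σ 10^(L/10) = 7.737e+06 → L_total = 10·log₁₀(7.737e+06) = 68.89 dB SPL.

68.9 dB SPL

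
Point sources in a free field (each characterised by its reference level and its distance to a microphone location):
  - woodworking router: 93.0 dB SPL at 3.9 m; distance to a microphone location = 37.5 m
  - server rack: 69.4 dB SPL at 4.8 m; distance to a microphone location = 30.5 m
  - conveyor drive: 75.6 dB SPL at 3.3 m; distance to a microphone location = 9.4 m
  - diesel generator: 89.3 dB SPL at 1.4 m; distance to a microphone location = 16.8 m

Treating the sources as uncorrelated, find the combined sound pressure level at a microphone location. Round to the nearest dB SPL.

First find each source's level at the receiver (point-source: −20·log₁₀(r/r_ref)), then combine on an intensity basis.
woodworking router: 93.0 − 20·log₁₀(37.5/3.9) = 93.0 − 19.66 = 73.34 dB SPL.
server rack: 69.4 − 20·log₁₀(30.5/4.8) = 69.4 − 16.06 = 53.34 dB SPL.
conveyor drive: 75.6 − 20·log₁₀(9.4/3.3) = 75.6 − 9.09 = 66.51 dB SPL.
diesel generator: 89.3 − 20·log₁₀(16.8/1.4) = 89.3 − 21.58 = 67.72 dB SPL.
Σ 10^(L/10) = 3.218e+07 → L_total = 10·log₁₀(3.218e+07) = 75.08 dB SPL.

75 dB SPL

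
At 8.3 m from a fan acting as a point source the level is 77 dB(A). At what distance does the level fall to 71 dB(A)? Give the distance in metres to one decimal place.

Point-source spreading drops the level by 20·log₁₀(r₂/r₁); inverting, r₂/r₁ = 10^(ΔL/20).
r₂ = 8.3·10^((77−71)/20) = 8.3·10^(6.0/20) = 16.56 m.

16.6 m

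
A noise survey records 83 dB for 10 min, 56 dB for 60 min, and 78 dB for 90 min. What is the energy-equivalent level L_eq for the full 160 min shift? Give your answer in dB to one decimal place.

The energy average is taken in the linear domain: L_eq = 10·log₁₀[(Σ tᵢ·10^(Lᵢ/10))/T], T = 160 min.
Σ tᵢ·10^(Lᵢ/10) = 10·10^(83/10) + 60·10^(56/10) + 90·10^(78/10) = 7.698e+09.
L_eq = 10·log₁₀(7.698e+09/160) = 76.82 dB.

76.8 dB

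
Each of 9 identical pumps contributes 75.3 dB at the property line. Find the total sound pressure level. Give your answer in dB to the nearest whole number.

85 dB

With 9 equal, uncorrelated contributions the intensity is 9× that of one unit, giving a rise of 10·log₁₀ 9.
L_total = 75.3 + 10·log₁₀(9) = 75.3 + 9.542 = 84.84 dB.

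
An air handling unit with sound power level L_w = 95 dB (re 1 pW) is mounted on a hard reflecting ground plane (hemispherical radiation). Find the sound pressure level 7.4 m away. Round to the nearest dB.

70 dB

L_p = L_w − 10·log₁₀(2π·r²) with r = 7.4 m.
2π·r² = 344.1 m², 10·log₁₀ of that is 25.366 dB.
L_p = 95 − 25.366 = 69.63 dB.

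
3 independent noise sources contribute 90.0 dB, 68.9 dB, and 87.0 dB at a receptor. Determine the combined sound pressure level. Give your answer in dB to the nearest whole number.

92 dB

Incoherent sources combine by intensity addition: L_total = 10·log₁₀(Σ 10^(L_i/10)).
Σ 10^(L/10) = 10^(90.0/10) + 10^(68.9/10) + 10^(87.0/10) = 1.509e+09.
L_total = 10·log₁₀(1.509e+09) = 91.79 dB.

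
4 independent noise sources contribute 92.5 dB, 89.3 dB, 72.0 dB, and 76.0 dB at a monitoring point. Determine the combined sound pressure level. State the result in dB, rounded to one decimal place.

Incoherent sources combine by intensity addition: L_total = 10·log₁₀(Σ 10^(L_i/10)).
Σ 10^(L/10) = 10^(92.5/10) + 10^(89.3/10) + 10^(72.0/10) + 10^(76.0/10) = 2.685e+09.
L_total = 10·log₁₀(2.685e+09) = 94.29 dB.

94.3 dB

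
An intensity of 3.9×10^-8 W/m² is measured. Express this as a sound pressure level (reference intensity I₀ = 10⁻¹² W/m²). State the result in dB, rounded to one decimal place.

I/I₀ = 3.9×10^-8/10⁻¹² = 3.9×10^4, and L = 10·log₁₀(I/I₀).
L = 10·(0.5911 + 4) = 45.91 dB.

45.9 dB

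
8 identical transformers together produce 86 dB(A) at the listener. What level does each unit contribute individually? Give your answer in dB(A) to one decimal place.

77.0 dB(A)

For N identical incoherent sources L_total = L₁ + 10·log₁₀ N, so L₁ = 86 − 10·log₁₀(8) = 86 − 9.031.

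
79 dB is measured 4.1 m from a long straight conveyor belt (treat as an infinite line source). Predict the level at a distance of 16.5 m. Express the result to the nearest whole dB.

73 dB

For a line source, L₂ = L₁ − 10·log₁₀(r₂/r₁).
L₂ = 79 − 10·log₁₀(16.5/4.1) = 79 − 6.047 = 72.95 dB.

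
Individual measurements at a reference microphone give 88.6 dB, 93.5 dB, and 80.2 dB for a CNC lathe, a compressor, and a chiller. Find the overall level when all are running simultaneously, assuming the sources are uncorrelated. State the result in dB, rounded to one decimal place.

94.9 dB

For uncorrelated sources the intensities add, so convert each level to linear form, sum, and take 10·log₁₀ of the total.
Σ 10^(L/10) = 10^(88.6/10) + 10^(93.5/10) + 10^(80.2/10) = 3.068e+09.
L_total = 10·log₁₀(3.068e+09) = 94.87 dB.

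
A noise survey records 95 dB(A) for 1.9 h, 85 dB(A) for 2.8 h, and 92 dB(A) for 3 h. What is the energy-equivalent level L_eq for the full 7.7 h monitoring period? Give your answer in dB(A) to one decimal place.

L_eq = 10·log₁₀[(1/T)·Σ tᵢ·10^(Lᵢ/10)] with T = 7.7 h.
Σ tᵢ·10^(Lᵢ/10) = 1.9·10^(95/10) + 2.8·10^(85/10) + 3·10^(92/10) = 1.165e+10.
L_eq = 10·log₁₀(1.165e+10/7.7) = 91.80 dB(A).

91.8 dB(A)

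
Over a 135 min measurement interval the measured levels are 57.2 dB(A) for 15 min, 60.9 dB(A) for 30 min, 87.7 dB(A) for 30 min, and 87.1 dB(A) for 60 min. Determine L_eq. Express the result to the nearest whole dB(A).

86 dB(A)

L_eq = 10·log₁₀[(1/T)·Σ tᵢ·10^(Lᵢ/10)] with T = 135 min.
Σ tᵢ·10^(Lᵢ/10) = 15·10^(57.2/10) + 30·10^(60.9/10) + 30·10^(87.7/10) + 60·10^(87.1/10) = 4.848e+10.
L_eq = 10·log₁₀(4.848e+10/135) = 85.55 dB(A).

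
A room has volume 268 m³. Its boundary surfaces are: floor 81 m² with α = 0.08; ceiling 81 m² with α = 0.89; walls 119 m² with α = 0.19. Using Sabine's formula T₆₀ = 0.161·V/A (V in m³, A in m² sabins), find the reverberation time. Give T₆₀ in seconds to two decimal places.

0.43 s

Summing Sᵢαᵢ: 81·0.08 + 81·0.89 + 119·0.19 = 101.18 m².
T₆₀ = 0.161 × 268 / 101.18 = 0.426 s.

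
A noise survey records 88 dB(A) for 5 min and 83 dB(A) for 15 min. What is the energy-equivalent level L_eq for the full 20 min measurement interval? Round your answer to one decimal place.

84.9 dB(A)

Weight each interval's intensity by its duration and average over T = 20 min:
Σ tᵢ·10^(Lᵢ/10) = 5·10^(88/10) + 15·10^(83/10) = 6.148e+09.
L_eq = 10·log₁₀(6.148e+09/20) = 84.88 dB(A).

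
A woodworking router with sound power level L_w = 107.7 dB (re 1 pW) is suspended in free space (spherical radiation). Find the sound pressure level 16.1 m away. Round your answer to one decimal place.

72.6 dB

L_p = L_w − 10·log₁₀(4π·r²) with r = 16.1 m.
4π·r² = 3257 m², 10·log₁₀ of that is 35.129 dB.
L_p = 107.7 − 35.129 = 72.57 dB.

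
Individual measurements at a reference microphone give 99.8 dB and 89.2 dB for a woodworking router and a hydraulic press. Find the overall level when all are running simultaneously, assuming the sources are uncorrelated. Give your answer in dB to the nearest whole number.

Incoherent sources combine by intensity addition: L_total = 10·log₁₀(Σ 10^(L_i/10)).
Σ 10^(L/10) = 10^(99.8/10) + 10^(89.2/10) = 1.038e+10.
L_total = 10·log₁₀(1.038e+10) = 100.16 dB.

100 dB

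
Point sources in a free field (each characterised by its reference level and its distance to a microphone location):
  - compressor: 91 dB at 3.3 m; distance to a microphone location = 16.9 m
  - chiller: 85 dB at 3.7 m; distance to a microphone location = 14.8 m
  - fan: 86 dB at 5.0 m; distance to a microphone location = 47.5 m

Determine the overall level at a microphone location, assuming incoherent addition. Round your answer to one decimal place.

78.6 dB

First find each source's level at the receiver (point-source: −20·log₁₀(r/r_ref)), then combine on an intensity basis.
compressor: 91 − 20·log₁₀(16.9/3.3) = 91 − 14.19 = 76.81 dB.
chiller: 85 − 20·log₁₀(14.8/3.7) = 85 − 12.04 = 72.96 dB.
fan: 86 − 20·log₁₀(47.5/5.0) = 86 − 19.55 = 66.45 dB.
Σ 10^(L/10) = 7.218e+07 → L_total = 10·log₁₀(7.218e+07) = 78.58 dB.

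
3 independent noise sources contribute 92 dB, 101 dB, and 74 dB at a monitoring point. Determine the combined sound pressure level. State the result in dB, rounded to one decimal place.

101.5 dB

Incoherent sources combine by intensity addition: L_total = 10·log₁₀(Σ 10^(L_i/10)).
Σ 10^(L/10) = 10^(92/10) + 10^(101/10) + 10^(74/10) = 1.420e+10.
L_total = 10·log₁₀(1.420e+10) = 101.52 dB.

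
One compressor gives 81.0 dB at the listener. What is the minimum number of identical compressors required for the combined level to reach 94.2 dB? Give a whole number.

21

N identical sources give L₁ + 10·log₁₀ N, so require 10·log₁₀ N ≥ 94.2 − 81.0 = 13.2 dB.
N ≥ 10^(13.2/10) = 20.893, so N = 21.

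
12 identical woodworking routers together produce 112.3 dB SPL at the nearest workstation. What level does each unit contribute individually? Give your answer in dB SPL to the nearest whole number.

102 dB SPL

For N identical incoherent sources L_total = L₁ + 10·log₁₀ N, so L₁ = 112.3 − 10·log₁₀(12) = 112.3 − 10.792.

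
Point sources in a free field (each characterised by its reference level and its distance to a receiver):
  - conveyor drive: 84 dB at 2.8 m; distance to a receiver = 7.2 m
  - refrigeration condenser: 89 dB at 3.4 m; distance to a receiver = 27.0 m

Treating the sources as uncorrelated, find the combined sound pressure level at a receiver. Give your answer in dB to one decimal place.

77.0 dB

First find each source's level at the receiver (point-source: −20·log₁₀(r/r_ref)), then combine on an intensity basis.
conveyor drive: 84 − 20·log₁₀(7.2/2.8) = 84 − 8.20 = 75.80 dB.
refrigeration condenser: 89 − 20·log₁₀(27.0/3.4) = 89 − 18.00 = 71.00 dB.
Σ 10^(L/10) = 5.058e+07 → L_total = 10·log₁₀(5.058e+07) = 77.04 dB.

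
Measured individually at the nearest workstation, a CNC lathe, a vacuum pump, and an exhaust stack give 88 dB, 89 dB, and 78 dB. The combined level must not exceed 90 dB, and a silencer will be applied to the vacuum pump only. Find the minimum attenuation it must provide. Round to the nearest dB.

4 dB

Everything except the vacuum pump sums to 10^(88/10) + 10^(78/10) = 6.941e+08 in linear terms, 88.41 dB.
The limit corresponds to 10^(90/10) = 1.000e+09; subtracting the fixed part leaves 3.059e+08 for the vacuum pump, i.e. 84.86 dB.
So the vacuum pump must be reduced from 89 to 84.86 dB: IL = 4.14 dB.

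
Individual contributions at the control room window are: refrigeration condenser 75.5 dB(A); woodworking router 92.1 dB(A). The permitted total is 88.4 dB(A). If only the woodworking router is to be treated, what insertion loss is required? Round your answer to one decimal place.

3.9 dB

Fixed contribution from the other source: Σ 10^(L/10) = 10^(75.5/10) = 3.548e+07 (75.50 dB(A)).
To meet 88.4 dB(A) overall, the treated woodworking router may contribute at most 10^(88.4/10) − 3.548e+07 = 6.563e+08, i.e. 88.17 dB(A).
Required insertion loss = 92.1 − 88.17 = 3.93 dB.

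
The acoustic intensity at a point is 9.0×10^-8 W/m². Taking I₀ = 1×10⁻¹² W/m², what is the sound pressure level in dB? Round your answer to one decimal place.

Dividing by I₀ shifts the exponent by 12: I/I₀ = 9.0×10^4.
L = 10·(0.9542 + 4) = 49.54 dB.

49.5 dB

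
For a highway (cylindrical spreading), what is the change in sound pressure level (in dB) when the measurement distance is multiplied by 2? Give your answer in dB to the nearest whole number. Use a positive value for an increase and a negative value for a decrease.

-3 dB

With cylindrical spreading the level changes by −10·log₁₀(r₂/r₁).
ΔL = −10·log₁₀(2) = -3.01 dB.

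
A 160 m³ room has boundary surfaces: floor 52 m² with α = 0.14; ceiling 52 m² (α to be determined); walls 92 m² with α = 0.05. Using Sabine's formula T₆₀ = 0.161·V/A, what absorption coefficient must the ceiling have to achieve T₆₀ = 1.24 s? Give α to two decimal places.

0.17

A = 0.161·V/T₆₀ = 0.161·160/1.24 = 20.77 m² sabins.
Absorption from the other surfaces = 52·0.14 + 92·0.05 = 11.88 m², so the ceiling must supply 8.89 m² over 52 m².
α = 8.89/52 = 0.171.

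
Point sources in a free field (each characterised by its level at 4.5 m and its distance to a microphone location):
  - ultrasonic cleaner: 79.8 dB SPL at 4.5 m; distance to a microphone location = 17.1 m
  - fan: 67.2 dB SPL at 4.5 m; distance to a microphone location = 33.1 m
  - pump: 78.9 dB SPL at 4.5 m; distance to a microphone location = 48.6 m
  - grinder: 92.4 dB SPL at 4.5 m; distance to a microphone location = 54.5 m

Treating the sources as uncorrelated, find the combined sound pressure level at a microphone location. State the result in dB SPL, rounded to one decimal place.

72.8 dB SPL

Propagate each source to the receiver with L = L_ref − 20·log₁₀(r/r_ref), then add intensities.
ultrasonic cleaner: 79.8 − 20·log₁₀(17.1/4.5) = 79.8 − 11.60 = 68.20 dB SPL.
fan: 67.2 − 20·log₁₀(33.1/4.5) = 67.2 − 17.33 = 49.87 dB SPL.
pump: 78.9 − 20·log₁₀(48.6/4.5) = 78.9 − 20.67 = 58.23 dB SPL.
grinder: 92.4 − 20·log₁₀(54.5/4.5) = 92.4 − 21.66 = 70.74 dB SPL.
Σ 10^(L/10) = 1.922e+07 → L_total = 10·log₁₀(1.922e+07) = 72.84 dB SPL.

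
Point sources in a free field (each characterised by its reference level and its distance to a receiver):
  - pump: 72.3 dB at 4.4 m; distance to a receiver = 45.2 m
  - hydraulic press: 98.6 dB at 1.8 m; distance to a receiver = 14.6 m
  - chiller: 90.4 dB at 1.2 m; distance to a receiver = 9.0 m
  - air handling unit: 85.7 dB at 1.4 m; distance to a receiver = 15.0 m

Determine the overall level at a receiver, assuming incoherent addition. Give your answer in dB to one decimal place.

Propagate each source to the receiver with L = L_ref − 20·log₁₀(r/r_ref), then add intensities.
pump: 72.3 − 20·log₁₀(45.2/4.4) = 72.3 − 20.23 = 52.07 dB.
hydraulic press: 98.6 − 20·log₁₀(14.6/1.8) = 98.6 − 18.18 = 80.42 dB.
chiller: 90.4 − 20·log₁₀(9.0/1.2) = 90.4 − 17.50 = 72.90 dB.
air handling unit: 85.7 − 20·log₁₀(15.0/1.4) = 85.7 − 20.60 = 65.10 dB.
Σ 10^(L/10) = 1.330e+08 → L_total = 10·log₁₀(1.330e+08) = 81.24 dB.

81.2 dB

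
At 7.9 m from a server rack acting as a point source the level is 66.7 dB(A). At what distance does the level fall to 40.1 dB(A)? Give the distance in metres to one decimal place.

The 26.6 dB drop corresponds to a distance ratio of 10^(26.6/20) for a point source.
r₂ = 7.9·10^((66.7−40.1)/20) = 7.9·10^(26.6/20) = 168.90 m.

168.9 m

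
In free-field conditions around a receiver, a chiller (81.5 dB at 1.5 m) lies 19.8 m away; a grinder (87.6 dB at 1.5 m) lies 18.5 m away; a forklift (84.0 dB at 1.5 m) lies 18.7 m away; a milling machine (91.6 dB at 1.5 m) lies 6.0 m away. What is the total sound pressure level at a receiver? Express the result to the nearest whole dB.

80 dB

Propagate each source to the receiver with L = L_ref − 20·log₁₀(r/r_ref), then add intensities.
chiller: 81.5 − 20·log₁₀(19.8/1.5) = 81.5 − 22.41 = 59.09 dB.
grinder: 87.6 − 20·log₁₀(18.5/1.5) = 87.6 − 21.82 = 65.78 dB.
forklift: 84.0 − 20·log₁₀(18.7/1.5) = 84.0 − 21.92 = 62.08 dB.
milling machine: 91.6 − 20·log₁₀(6.0/1.5) = 91.6 − 12.04 = 79.56 dB.
Σ 10^(L/10) = 9.655e+07 → L_total = 10·log₁₀(9.655e+07) = 79.85 dB.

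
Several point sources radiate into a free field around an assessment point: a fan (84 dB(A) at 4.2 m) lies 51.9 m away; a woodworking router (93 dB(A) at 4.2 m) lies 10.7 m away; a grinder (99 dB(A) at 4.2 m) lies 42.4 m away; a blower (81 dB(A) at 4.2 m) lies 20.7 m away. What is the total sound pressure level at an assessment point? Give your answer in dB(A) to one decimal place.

Propagate each source to the receiver with L = L_ref − 20·log₁₀(r/r_ref), then add intensities.
fan: 84 − 20·log₁₀(51.9/4.2) = 84 − 21.84 = 62.16 dB(A).
woodworking router: 93 − 20·log₁₀(10.7/4.2) = 93 − 8.12 = 84.88 dB(A).
grinder: 99 − 20·log₁₀(42.4/4.2) = 99 − 20.08 = 78.92 dB(A).
blower: 81 − 20·log₁₀(20.7/4.2) = 81 − 13.85 = 67.15 dB(A).
Σ 10^(L/10) = 3.922e+08 → L_total = 10·log₁₀(3.922e+08) = 85.93 dB(A).

85.9 dB(A)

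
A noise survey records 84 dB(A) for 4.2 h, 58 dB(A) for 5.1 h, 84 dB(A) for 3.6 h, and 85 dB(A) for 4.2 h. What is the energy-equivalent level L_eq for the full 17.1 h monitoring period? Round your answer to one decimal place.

Weight each interval's intensity by its duration and average over T = 17.1 h:
Σ tᵢ·10^(Lᵢ/10) = 4.2·10^(84/10) + 5.1·10^(58/10) + 3.6·10^(84/10) + 4.2·10^(85/10) = 3.291e+09.
L_eq = 10·log₁₀(3.291e+09/17.1) = 82.84 dB(A).

82.8 dB(A)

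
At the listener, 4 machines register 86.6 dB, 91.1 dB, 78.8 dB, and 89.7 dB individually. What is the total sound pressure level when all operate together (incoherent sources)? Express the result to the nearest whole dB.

94 dB

Incoherent sources combine by intensity addition: L_total = 10·log₁₀(Σ 10^(L_i/10)).
Σ 10^(L/10) = 10^(86.6/10) + 10^(91.1/10) + 10^(78.8/10) + 10^(89.7/10) = 2.754e+09.
L_total = 10·log₁₀(2.754e+09) = 94.40 dB.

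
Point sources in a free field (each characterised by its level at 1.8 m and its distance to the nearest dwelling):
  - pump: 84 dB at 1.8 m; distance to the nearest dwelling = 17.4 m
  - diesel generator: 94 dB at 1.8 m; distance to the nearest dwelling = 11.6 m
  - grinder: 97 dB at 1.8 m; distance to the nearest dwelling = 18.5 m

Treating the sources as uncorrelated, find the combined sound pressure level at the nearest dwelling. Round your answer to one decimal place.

Apply inverse-square spreading to bring every level to the receiver, then sum 10^(L/10).
pump: 84 − 20·log₁₀(17.4/1.8) = 84 − 19.71 = 64.29 dB.
diesel generator: 94 − 20·log₁₀(11.6/1.8) = 94 − 16.18 = 77.82 dB.
grinder: 97 − 20·log₁₀(18.5/1.8) = 97 − 20.24 = 76.76 dB.
Σ 10^(L/10) = 1.106e+08 → L_total = 10·log₁₀(1.106e+08) = 80.44 dB.

80.4 dB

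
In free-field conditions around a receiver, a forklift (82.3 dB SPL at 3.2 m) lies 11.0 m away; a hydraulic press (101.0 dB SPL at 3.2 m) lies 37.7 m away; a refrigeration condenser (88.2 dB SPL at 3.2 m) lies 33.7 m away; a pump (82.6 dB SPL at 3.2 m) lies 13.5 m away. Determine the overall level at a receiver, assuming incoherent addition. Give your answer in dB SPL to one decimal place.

80.8 dB SPL

First find each source's level at the receiver (point-source: −20·log₁₀(r/r_ref)), then combine on an intensity basis.
forklift: 82.3 − 20·log₁₀(11.0/3.2) = 82.3 − 10.72 = 71.58 dB SPL.
hydraulic press: 101.0 − 20·log₁₀(37.7/3.2) = 101.0 − 21.42 = 79.58 dB SPL.
refrigeration condenser: 88.2 − 20·log₁₀(33.7/3.2) = 88.2 − 20.45 = 67.75 dB SPL.
pump: 82.6 − 20·log₁₀(13.5/3.2) = 82.6 − 12.50 = 70.10 dB SPL.
Σ 10^(L/10) = 1.213e+08 → L_total = 10·log₁₀(1.213e+08) = 80.84 dB SPL.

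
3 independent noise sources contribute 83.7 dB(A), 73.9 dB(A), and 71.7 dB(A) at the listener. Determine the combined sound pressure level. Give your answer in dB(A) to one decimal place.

For uncorrelated sources the intensities add, so convert each level to linear form, sum, and take 10·log₁₀ of the total.
Σ 10^(L/10) = 10^(83.7/10) + 10^(73.9/10) + 10^(71.7/10) = 2.738e+08.
L_total = 10·log₁₀(2.738e+08) = 84.37 dB(A).

84.4 dB(A)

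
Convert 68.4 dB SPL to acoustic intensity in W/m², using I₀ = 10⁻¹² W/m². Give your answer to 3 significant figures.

6.92e-06 W/m²

I/I₀ = 10^(68.4/10) = 6.918e+06, so I = 6.918e+06 × 10⁻¹² W/m².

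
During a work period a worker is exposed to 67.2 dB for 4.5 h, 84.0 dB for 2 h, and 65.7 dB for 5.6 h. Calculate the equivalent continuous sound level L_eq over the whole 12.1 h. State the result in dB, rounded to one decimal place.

Weight each interval's intensity by its duration and average over T = 12.1 h:
Σ tᵢ·10^(Lᵢ/10) = 4.5·10^(67.2/10) + 2·10^(84.0/10) + 5.6·10^(65.7/10) = 5.468e+08.
L_eq = 10·log₁₀(5.468e+08/12.1) = 76.55 dB.

76.6 dB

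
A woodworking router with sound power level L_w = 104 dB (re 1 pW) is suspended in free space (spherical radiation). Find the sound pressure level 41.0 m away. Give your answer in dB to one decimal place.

60.8 dB

Free-field spherical radiation: L_p = L_w − 10·log₁₀(4π·r²), r = 41.0 m.
4π·r² = 2.112e+04 m², 10·log₁₀ of that is 43.248 dB.
L_p = 104 − 43.248 = 60.75 dB.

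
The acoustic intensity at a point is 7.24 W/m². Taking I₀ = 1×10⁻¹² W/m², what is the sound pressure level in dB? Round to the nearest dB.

Dividing by I₀ shifts the exponent by 12: I/I₀ = 7.24×10^12.
L = 10·(0.8597 + 12) = 128.60 dB.

129 dB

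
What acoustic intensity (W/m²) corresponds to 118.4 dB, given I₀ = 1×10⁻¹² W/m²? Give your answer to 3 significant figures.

I/I₀ = 10^(118.4/10) = 6.918e+11, so I = 6.918e+11 × 10⁻¹² W/m².

0.692 W/m²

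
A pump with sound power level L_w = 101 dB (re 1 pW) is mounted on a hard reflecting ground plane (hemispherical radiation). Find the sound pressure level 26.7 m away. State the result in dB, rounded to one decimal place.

The power spreads over a hemisphere of area 2π·r², so L_p = L_w − 10·log₁₀(2π·r²).
2π·r² = 4479 m², 10·log₁₀ of that is 36.512 dB.
L_p = 101 − 36.512 = 64.49 dB.

64.5 dB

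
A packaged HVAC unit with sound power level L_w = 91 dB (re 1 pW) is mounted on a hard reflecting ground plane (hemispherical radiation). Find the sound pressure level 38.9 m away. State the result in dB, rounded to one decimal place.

The power spreads over a hemisphere of area 2π·r², so L_p = L_w − 10·log₁₀(2π·r²).
2π·r² = 9508 m², 10·log₁₀ of that is 39.781 dB.
L_p = 91 − 39.781 = 51.22 dB.

51.2 dB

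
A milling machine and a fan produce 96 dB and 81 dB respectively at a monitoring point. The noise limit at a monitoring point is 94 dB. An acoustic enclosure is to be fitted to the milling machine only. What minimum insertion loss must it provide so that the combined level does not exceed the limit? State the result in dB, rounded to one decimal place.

The untreated sources together contribute 10^(81/10) = 1.259e+08, i.e. 81.00 dB.
The limit corresponds to 10^(94/10) = 2.512e+09; subtracting the fixed part leaves 2.386e+09 for the milling machine, i.e. 93.78 dB.
Required insertion loss = 96 − 93.78 = 2.22 dB.

2.2 dB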